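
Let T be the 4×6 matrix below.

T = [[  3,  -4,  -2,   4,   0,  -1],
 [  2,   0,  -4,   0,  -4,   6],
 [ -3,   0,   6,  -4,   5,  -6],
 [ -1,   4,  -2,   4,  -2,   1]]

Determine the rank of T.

Row reduce to echelon form.
R2 ← R2 − (2/3)·R1: [0, 8/3, -8/3, -8/3, -4, 20/3]
R3 ← R3 + R1: [0, -4, 4, 0, 5, -7]
R4 ← R4 + (1/3)·R1: [0, 8/3, -8/3, 16/3, -2, 2/3]
R3 ← R3 + (3/2)·R2: [0, 0, 0, -4, -1, 3]
R4 ← R4 − R2: [0, 0, 0, 8, 2, -6]
R4 ← R4 + (2)·R3: [0, 0, 0, 0, 0, 0]
Echelon form has 3 nonzero rows, so rank(T) = 3.

3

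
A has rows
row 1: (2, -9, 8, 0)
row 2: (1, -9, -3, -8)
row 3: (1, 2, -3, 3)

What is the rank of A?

Row reduce to echelon form.
R2 ← R2 − (1/2)·R1: [0, -9/2, -7, -8]
R3 ← R3 − (1/2)·R1: [0, 13/2, -7, 3]
R3 ← R3 + (13/9)·R2: [0, 0, -154/9, -77/9]
Echelon form has 3 nonzero rows, so rank(A) = 3.

3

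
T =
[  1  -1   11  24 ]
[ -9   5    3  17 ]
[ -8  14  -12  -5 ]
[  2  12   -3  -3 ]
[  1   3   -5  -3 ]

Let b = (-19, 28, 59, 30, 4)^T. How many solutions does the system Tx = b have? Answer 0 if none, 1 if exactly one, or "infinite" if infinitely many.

1

Row reduce the augmented matrix [T | b].
R2 ← R2 + (9)·R1: [0, -4, 102, 233, -143]
R3 ← R3 + (8)·R1: [0, 6, 76, 187, -93]
R4 ← R4 − (2)·R1: [0, 14, -25, -51, 68]
R5 ← R5 − R1: [0, 4, -16, -27, 23]
R3 ← R3 + (3/2)·R2: [0, 0, 229, 1073/2, -615/2]
R4 ← R4 + (7/2)·R2: [0, 0, 332, 1529/2, -865/2]
R5 ← R5 + R2: [0, 0, 86, 206, -120]
R4 ← R4 − (332/229)·R3: [0, 0, 0, -6095/458, 6095/458]
R5 ← R5 − (86/229)·R3: [0, 0, 0, 1035/229, -1035/229]
R5 ← R5 + (18/53)·R4: [0, 0, 0, 0, 0]
The echelon form has 4 nonzero rows, and every pivot lies in the first 4 columns, so rank(T) = rank([T|b]) = 4.
The system is consistent.
rank = 4 = number of unknowns, so the solution is unique.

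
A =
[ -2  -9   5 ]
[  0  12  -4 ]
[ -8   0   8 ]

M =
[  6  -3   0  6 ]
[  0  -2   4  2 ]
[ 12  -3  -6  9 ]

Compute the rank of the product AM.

2

First compute AM:
[[ 48,   9, -66,  15],
 [-48, -12,  72, -12],
 [ 48,   0, -48,  24]]
Now row reduce the product.
R2 ← R2 + R1: [0, -3, 6, 3]
R3 ← R3 − R1: [0, -9, 18, 9]
R3 ← R3 − (3)·R2: [0, 0, 0, 0]
2 nonzero rows, so rank(AM) = 2.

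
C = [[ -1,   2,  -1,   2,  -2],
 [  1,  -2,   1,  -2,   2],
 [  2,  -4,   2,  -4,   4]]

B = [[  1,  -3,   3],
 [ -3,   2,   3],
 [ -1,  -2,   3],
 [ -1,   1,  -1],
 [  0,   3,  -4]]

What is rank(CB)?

1

First compute CB:
[[ -8,   5,   6],
 [  8,  -5,  -6],
 [ 16, -10, -12]]
Now row reduce the product.
R2 ← R2 + R1: [0, 0, 0]
R3 ← R3 + (2)·R1: [0, 0, 0]
1 nonzero row, so rank(CB) = 1.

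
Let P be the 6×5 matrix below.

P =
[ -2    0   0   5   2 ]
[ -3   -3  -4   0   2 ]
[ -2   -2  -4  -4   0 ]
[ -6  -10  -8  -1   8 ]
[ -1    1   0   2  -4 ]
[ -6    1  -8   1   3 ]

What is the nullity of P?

0

Row reduce to echelon form.
R2 ← R2 − (3/2)·R1: [0, -3, -4, -15/2, -1]
R3 ← R3 − R1: [0, -2, -4, -9, -2]
R4 ← R4 − (3)·R1: [0, -10, -8, -16, 2]
R5 ← R5 − (1/2)·R1: [0, 1, 0, -1/2, -5]
R6 ← R6 − (3)·R1: [0, 1, -8, -14, -3]
R3 ← R3 − (2/3)·R2: [0, 0, -4/3, -4, -4/3]
R4 ← R4 − (10/3)·R2: [0, 0, 16/3, 9, 16/3]
R5 ← R5 + (1/3)·R2: [0, 0, -4/3, -3, -16/3]
R6 ← R6 + (1/3)·R2: [0, 0, -28/3, -33/2, -10/3]
R4 ← R4 + (4)·R3: [0, 0, 0, -7, 0]
R5 ← R5 − R3: [0, 0, 0, 1, -4]
R6 ← R6 − (7)·R3: [0, 0, 0, 23/2, 6]
R5 ← R5 + (1/7)·R4: [0, 0, 0, 0, -4]
R6 ← R6 + (23/14)·R4: [0, 0, 0, 0, 6]
R6 ← R6 + (3/2)·R5: [0, 0, 0, 0, 0]
5 nonzero rows, so rank(P) = 5.
P has 5 columns; by rank–nullity, nullity = 5 − 5 = 0.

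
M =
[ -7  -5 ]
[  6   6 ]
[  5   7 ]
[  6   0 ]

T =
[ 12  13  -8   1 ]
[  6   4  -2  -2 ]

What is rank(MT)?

First compute MT:
[[-114, -111,  66,   3],
 [108, 102, -60,  -6],
 [102,  93, -54,  -9],
 [ 72,  78, -48,   6]]
Now row reduce the product.
R2 ← R2 + (18/19)·R1: [0, -60/19, 48/19, -60/19]
R3 ← R3 + (17/19)·R1: [0, -120/19, 96/19, -120/19]
R4 ← R4 + (12/19)·R1: [0, 150/19, -120/19, 150/19]
R3 ← R3 − (2)·R2: [0, 0, 0, 0]
R4 ← R4 + (5/2)·R2: [0, 0, 0, 0]
2 nonzero rows, so rank(MT) = 2.

2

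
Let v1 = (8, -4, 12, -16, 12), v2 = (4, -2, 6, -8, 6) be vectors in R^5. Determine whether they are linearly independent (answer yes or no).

no

Form the matrix with these vectors as rows and row reduce.
R2 ← R2 − (1/2)·R1: [0, 0, 0, 0, 0]
1 nonzero row, so the 2 vectors span a space of dimension 1.
Since 1 < 2, the vectors are linearly dependent.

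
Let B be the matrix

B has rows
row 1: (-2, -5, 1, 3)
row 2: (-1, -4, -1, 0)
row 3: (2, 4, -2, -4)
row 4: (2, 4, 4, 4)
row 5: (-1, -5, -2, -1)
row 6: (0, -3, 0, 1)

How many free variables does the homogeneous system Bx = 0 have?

Row reduce to echelon form.
R2 ← R2 − (1/2)·R1: [0, -3/2, -3/2, -3/2]
R3 ← R3 + R1: [0, -1, -1, -1]
R4 ← R4 + R1: [0, -1, 5, 7]
R5 ← R5 − (1/2)·R1: [0, -5/2, -5/2, -5/2]
R3 ← R3 − (2/3)·R2: [0, 0, 0, 0]
R4 ← R4 − (2/3)·R2: [0, 0, 6, 8]
R5 ← R5 − (5/3)·R2: [0, 0, 0, 0]
R6 ← R6 − (2)·R2: [0, 0, 3, 4]
Swap R3 ↔ R4
R6 ← R6 − (1/2)·R3: [0, 0, 0, 0]
3 nonzero rows, so rank(B) = 3.
B has 4 columns; by rank–nullity, nullity = 4 − 3 = 1.

1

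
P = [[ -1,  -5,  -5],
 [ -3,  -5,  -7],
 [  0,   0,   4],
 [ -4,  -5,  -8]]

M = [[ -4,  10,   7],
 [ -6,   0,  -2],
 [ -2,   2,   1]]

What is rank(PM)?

2

First compute PM:
[[ 44, -20,  -2],
 [ 56, -44, -18],
 [ -8,   8,   4],
 [ 62, -56, -26]]
Now row reduce the product.
R2 ← R2 − (14/11)·R1: [0, -204/11, -170/11]
R3 ← R3 + (2/11)·R1: [0, 48/11, 40/11]
R4 ← R4 − (31/22)·R1: [0, -306/11, -255/11]
R3 ← R3 + (4/17)·R2: [0, 0, 0]
R4 ← R4 − (3/2)·R2: [0, 0, 0]
2 nonzero rows, so rank(PM) = 2.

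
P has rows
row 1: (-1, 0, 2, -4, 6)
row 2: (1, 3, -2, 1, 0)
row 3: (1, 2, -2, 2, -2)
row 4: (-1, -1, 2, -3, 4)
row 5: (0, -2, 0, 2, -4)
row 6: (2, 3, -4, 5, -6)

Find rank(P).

Row reduce to echelon form.
R2 ← R2 + R1: [0, 3, 0, -3, 6]
R3 ← R3 + R1: [0, 2, 0, -2, 4]
R4 ← R4 − R1: [0, -1, 0, 1, -2]
R6 ← R6 + (2)·R1: [0, 3, 0, -3, 6]
R3 ← R3 − (2/3)·R2: [0, 0, 0, 0, 0]
R4 ← R4 + (1/3)·R2: [0, 0, 0, 0, 0]
R5 ← R5 + (2/3)·R2: [0, 0, 0, 0, 0]
R6 ← R6 − R2: [0, 0, 0, 0, 0]
Echelon form has 2 nonzero rows, so rank(P) = 2.

2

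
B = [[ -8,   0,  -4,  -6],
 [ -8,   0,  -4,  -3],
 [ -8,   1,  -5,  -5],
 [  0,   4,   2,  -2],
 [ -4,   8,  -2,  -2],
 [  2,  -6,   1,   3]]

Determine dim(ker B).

Row reduce to echelon form.
R2 ← R2 − R1: [0, 0, 0, 3]
R3 ← R3 − R1: [0, 1, -1, 1]
R5 ← R5 − (1/2)·R1: [0, 8, 0, 1]
R6 ← R6 + (1/4)·R1: [0, -6, 0, 3/2]
Swap R2 ↔ R3
R4 ← R4 − (4)·R2: [0, 0, 6, -6]
R5 ← R5 − (8)·R2: [0, 0, 8, -7]
R6 ← R6 + (6)·R2: [0, 0, -6, 15/2]
Swap R3 ↔ R4
R5 ← R5 − (4/3)·R3: [0, 0, 0, 1]
R6 ← R6 + R3: [0, 0, 0, 3/2]
R5 ← R5 − (1/3)·R4: [0, 0, 0, 0]
R6 ← R6 − (1/2)·R4: [0, 0, 0, 0]
4 nonzero rows, so rank(B) = 4.
B has 4 columns; by rank–nullity, nullity = 4 − 4 = 0.

0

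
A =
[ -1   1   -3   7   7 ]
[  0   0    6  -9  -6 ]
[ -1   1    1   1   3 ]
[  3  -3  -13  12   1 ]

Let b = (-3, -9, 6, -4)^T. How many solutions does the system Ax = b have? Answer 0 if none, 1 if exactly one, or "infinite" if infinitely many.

0

Row reduce the augmented matrix [A | b].
R3 ← R3 − R1: [0, 0, 4, -6, -4, 9]
R4 ← R4 + (3)·R1: [0, 0, -22, 33, 22, -13]
R3 ← R3 − (2/3)·R2: [0, 0, 0, 0, 0, 15]
R4 ← R4 + (11/3)·R2: [0, 0, 0, 0, 0, -46]
R4 ← R4 + (46/15)·R3: [0, 0, 0, 0, 0, 0]
The echelon form has 3 nonzero rows; the last pivot sits in the augmented column, so rank(A) = 2 but rank([A|b]) = 3.
Since the ranks differ, the system is inconsistent.
It has no solutions.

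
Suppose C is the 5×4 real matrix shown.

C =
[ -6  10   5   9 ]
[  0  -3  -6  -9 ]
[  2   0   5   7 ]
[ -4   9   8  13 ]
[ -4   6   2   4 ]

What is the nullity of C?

Row reduce to echelon form.
R3 ← R3 + (1/3)·R1: [0, 10/3, 20/3, 10]
R4 ← R4 − (2/3)·R1: [0, 7/3, 14/3, 7]
R5 ← R5 − (2/3)·R1: [0, -2/3, -4/3, -2]
R3 ← R3 + (10/9)·R2: [0, 0, 0, 0]
R4 ← R4 + (7/9)·R2: [0, 0, 0, 0]
R5 ← R5 − (2/9)·R2: [0, 0, 0, 0]
2 nonzero rows, so rank(C) = 2.
C has 4 columns; by rank–nullity, nullity = 4 − 2 = 2.

2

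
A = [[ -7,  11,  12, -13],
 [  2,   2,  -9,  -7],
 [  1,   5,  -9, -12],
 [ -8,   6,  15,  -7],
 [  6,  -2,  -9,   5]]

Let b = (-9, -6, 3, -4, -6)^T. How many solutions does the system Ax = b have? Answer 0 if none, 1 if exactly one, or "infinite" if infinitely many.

0

Row reduce the augmented matrix [A | b].
R2 ← R2 + (2/7)·R1: [0, 36/7, -39/7, -75/7, -60/7]
R3 ← R3 + (1/7)·R1: [0, 46/7, -51/7, -97/7, 12/7]
R4 ← R4 − (8/7)·R1: [0, -46/7, 9/7, 55/7, 44/7]
R5 ← R5 + (6/7)·R1: [0, 52/7, 9/7, -43/7, -96/7]
R3 ← R3 − (23/18)·R2: [0, 0, -1/6, -1/6, 38/3]
R4 ← R4 + (23/18)·R2: [0, 0, -35/6, -35/6, -14/3]
R5 ← R5 − (13/9)·R2: [0, 0, 28/3, 28/3, -4/3]
R4 ← R4 − (35)·R3: [0, 0, 0, 0, -448]
R5 ← R5 + (56)·R3: [0, 0, 0, 0, 708]
R5 ← R5 + (177/112)·R4: [0, 0, 0, 0, 0]
The echelon form has 4 nonzero rows; the last pivot sits in the augmented column, so rank(A) = 3 but rank([A|b]) = 4.
Since the ranks differ, the system is inconsistent.
It has no solutions.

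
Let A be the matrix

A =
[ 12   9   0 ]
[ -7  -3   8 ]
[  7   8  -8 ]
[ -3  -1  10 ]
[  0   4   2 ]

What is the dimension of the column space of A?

Row reduce to echelon form.
R2 ← R2 + (7/12)·R1: [0, 9/4, 8]
R3 ← R3 − (7/12)·R1: [0, 11/4, -8]
R4 ← R4 + (1/4)·R1: [0, 5/4, 10]
R3 ← R3 − (11/9)·R2: [0, 0, -160/9]
R4 ← R4 − (5/9)·R2: [0, 0, 50/9]
R5 ← R5 − (16/9)·R2: [0, 0, -110/9]
R4 ← R4 + (5/16)·R3: [0, 0, 0]
R5 ← R5 − (11/16)·R3: [0, 0, 0]
Echelon form has 3 nonzero rows, so rank(A) = 3.
The column space has dimension equal to the rank: 3.

3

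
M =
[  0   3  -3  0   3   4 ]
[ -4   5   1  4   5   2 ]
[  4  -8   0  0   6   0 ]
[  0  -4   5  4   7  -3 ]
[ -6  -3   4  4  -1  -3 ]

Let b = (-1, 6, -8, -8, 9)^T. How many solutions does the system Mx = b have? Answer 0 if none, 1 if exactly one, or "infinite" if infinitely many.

0

Row reduce the augmented matrix [M | b].
Swap R1 ↔ R2
R3 ← R3 + R1: [0, -3, 1, 4, 11, 2, -2]
R5 ← R5 − (3/2)·R1: [0, -21/2, 5/2, -2, -17/2, -6, 0]
R3 ← R3 + R2: [0, 0, -2, 4, 14, 6, -3]
R4 ← R4 + (4/3)·R2: [0, 0, 1, 4, 11, 7/3, -28/3]
R5 ← R5 + (7/2)·R2: [0, 0, -8, -2, 2, 8, -7/2]
R4 ← R4 + (1/2)·R3: [0, 0, 0, 6, 18, 16/3, -65/6]
R5 ← R5 − (4)·R3: [0, 0, 0, -18, -54, -16, 17/2]
R5 ← R5 + (3)·R4: [0, 0, 0, 0, 0, 0, -24]
The echelon form has 5 nonzero rows; the last pivot sits in the augmented column, so rank(M) = 4 but rank([M|b]) = 5.
Since the ranks differ, the system is inconsistent.
It has no solutions.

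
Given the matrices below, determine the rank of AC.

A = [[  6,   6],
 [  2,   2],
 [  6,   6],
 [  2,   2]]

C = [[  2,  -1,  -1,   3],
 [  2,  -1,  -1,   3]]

1

First compute AC:
[[ 24, -12, -12,  36],
 [  8,  -4,  -4,  12],
 [ 24, -12, -12,  36],
 [  8,  -4,  -4,  12]]
Now row reduce the product.
R2 ← R2 − (1/3)·R1: [0, 0, 0, 0]
R3 ← R3 − R1: [0, 0, 0, 0]
R4 ← R4 − (1/3)·R1: [0, 0, 0, 0]
1 nonzero row, so rank(AC) = 1.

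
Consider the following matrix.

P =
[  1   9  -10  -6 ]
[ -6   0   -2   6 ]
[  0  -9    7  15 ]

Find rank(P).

Row reduce to echelon form.
R2 ← R2 + (6)·R1: [0, 54, -62, -30]
R3 ← R3 + (1/6)·R2: [0, 0, -10/3, 10]
Echelon form has 3 nonzero rows, so rank(P) = 3.

3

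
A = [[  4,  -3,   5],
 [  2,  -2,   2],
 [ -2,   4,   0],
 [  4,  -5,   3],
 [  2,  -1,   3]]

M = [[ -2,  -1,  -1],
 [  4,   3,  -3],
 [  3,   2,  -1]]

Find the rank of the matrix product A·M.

2

First compute AM:
[[ -5,  -3,   0],
 [ -6,  -4,   2],
 [ 20,  14, -10],
 [-19, -13,   8],
 [  1,   1,  -2]]
Now row reduce the product.
R2 ← R2 − (6/5)·R1: [0, -2/5, 2]
R3 ← R3 + (4)·R1: [0, 2, -10]
R4 ← R4 − (19/5)·R1: [0, -8/5, 8]
R5 ← R5 + (1/5)·R1: [0, 2/5, -2]
R3 ← R3 + (5)·R2: [0, 0, 0]
R4 ← R4 − (4)·R2: [0, 0, 0]
R5 ← R5 + R2: [0, 0, 0]
2 nonzero rows, so rank(AM) = 2.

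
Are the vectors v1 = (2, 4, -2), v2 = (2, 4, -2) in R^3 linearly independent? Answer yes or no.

Form the matrix with these vectors as rows and row reduce.
R2 ← R2 − R1: [0, 0, 0]
1 nonzero row, so the 2 vectors span a space of dimension 1.
Since 1 < 2, the vectors are linearly dependent.

no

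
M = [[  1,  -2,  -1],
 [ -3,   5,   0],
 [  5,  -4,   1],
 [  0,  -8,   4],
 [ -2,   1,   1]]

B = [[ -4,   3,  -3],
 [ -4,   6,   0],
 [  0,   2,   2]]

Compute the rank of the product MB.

First compute MB:
[[  4, -11,  -5],
 [ -8,  21,   9],
 [ -4,  -7, -13],
 [ 32, -40,   8],
 [  4,   2,   8]]
Now row reduce the product.
R2 ← R2 + (2)·R1: [0, -1, -1]
R3 ← R3 + R1: [0, -18, -18]
R4 ← R4 − (8)·R1: [0, 48, 48]
R5 ← R5 − R1: [0, 13, 13]
R3 ← R3 − (18)·R2: [0, 0, 0]
R4 ← R4 + (48)·R2: [0, 0, 0]
R5 ← R5 + (13)·R2: [0, 0, 0]
2 nonzero rows, so rank(MB) = 2.

2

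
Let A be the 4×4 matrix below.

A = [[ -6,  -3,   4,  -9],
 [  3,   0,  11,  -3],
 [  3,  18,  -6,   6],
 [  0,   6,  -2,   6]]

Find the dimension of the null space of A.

Row reduce to echelon form.
R2 ← R2 + (1/2)·R1: [0, -3/2, 13, -15/2]
R3 ← R3 + (1/2)·R1: [0, 33/2, -4, 3/2]
R3 ← R3 + (11)·R2: [0, 0, 139, -81]
R4 ← R4 + (4)·R2: [0, 0, 50, -24]
R4 ← R4 − (50/139)·R3: [0, 0, 0, 714/139]
4 nonzero rows, so rank(A) = 4.
A has 4 columns; by rank–nullity, nullity = 4 − 4 = 0.

0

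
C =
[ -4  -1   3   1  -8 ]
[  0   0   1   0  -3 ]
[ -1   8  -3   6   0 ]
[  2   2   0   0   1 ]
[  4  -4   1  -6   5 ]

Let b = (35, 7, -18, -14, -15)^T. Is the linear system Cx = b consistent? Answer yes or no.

Row reduce the augmented matrix [C | b].
R3 ← R3 − (1/4)·R1: [0, 33/4, -15/4, 23/4, 2, -107/4]
R4 ← R4 + (1/2)·R1: [0, 3/2, 3/2, 1/2, -3, 7/2]
R5 ← R5 + R1: [0, -5, 4, -5, -3, 20]
Swap R2 ↔ R3
R4 ← R4 − (2/11)·R2: [0, 0, 24/11, -6/11, -37/11, 92/11]
R5 ← R5 + (20/33)·R2: [0, 0, 19/11, -50/33, -59/33, 125/33]
R4 ← R4 − (24/11)·R3: [0, 0, 0, -6/11, 35/11, -76/11]
R5 ← R5 − (19/11)·R3: [0, 0, 0, -50/33, 112/33, -274/33]
R5 ← R5 − (25/9)·R4: [0, 0, 0, 0, -49/9, 98/9]
The echelon form has 5 nonzero rows, and every pivot lies in the first 5 columns, so rank(C) = rank([C|b]) = 5.
The system is consistent.

yes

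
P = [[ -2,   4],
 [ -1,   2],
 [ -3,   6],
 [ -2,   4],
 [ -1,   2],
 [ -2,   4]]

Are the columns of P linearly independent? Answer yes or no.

Row reduce P to echelon form.
R2 ← R2 − (1/2)·R1: [0, 0]
R3 ← R3 − (3/2)·R1: [0, 0]
R4 ← R4 − R1: [0, 0]
R5 ← R5 − (1/2)·R1: [0, 0]
R6 ← R6 − R1: [0, 0]
1 pivot among 2 columns.
Only 1 < 2 pivot columns, so the columns are linearly dependent.

no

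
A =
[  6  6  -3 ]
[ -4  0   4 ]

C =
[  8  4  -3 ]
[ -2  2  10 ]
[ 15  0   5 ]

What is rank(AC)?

2

First compute AC:
[[ -9,  36,  27],
 [ 28, -16,  32]]
Now row reduce the product.
R2 ← R2 + (28/9)·R1: [0, 96, 116]
2 nonzero rows, so rank(AC) = 2.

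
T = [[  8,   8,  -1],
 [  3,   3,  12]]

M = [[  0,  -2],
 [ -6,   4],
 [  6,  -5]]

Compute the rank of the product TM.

2

First compute TM:
[[-54,  21],
 [ 54, -54]]
Now row reduce the product.
R2 ← R2 + R1: [0, -33]
2 nonzero rows, so rank(TM) = 2.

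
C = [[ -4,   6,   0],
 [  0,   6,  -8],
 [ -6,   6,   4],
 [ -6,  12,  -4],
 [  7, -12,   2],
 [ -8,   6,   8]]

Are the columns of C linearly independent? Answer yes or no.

Row reduce C to echelon form.
R3 ← R3 − (3/2)·R1: [0, -3, 4]
R4 ← R4 − (3/2)·R1: [0, 3, -4]
R5 ← R5 + (7/4)·R1: [0, -3/2, 2]
R6 ← R6 − (2)·R1: [0, -6, 8]
R3 ← R3 + (1/2)·R2: [0, 0, 0]
R4 ← R4 − (1/2)·R2: [0, 0, 0]
R5 ← R5 + (1/4)·R2: [0, 0, 0]
R6 ← R6 + R2: [0, 0, 0]
2 pivots among 3 columns.
Only 2 < 3 pivot columns, so the columns are linearly dependent.

no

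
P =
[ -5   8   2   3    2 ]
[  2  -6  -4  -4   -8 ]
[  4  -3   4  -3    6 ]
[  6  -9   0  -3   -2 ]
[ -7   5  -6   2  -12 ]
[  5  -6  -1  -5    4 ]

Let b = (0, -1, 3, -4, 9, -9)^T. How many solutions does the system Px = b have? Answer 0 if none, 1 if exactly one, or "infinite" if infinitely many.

0

Row reduce the augmented matrix [P | b].
R2 ← R2 + (2/5)·R1: [0, -14/5, -16/5, -14/5, -36/5, -1]
R3 ← R3 + (4/5)·R1: [0, 17/5, 28/5, -3/5, 38/5, 3]
R4 ← R4 + (6/5)·R1: [0, 3/5, 12/5, 3/5, 2/5, -4]
R5 ← R5 − (7/5)·R1: [0, -31/5, -44/5, -11/5, -74/5, 9]
R6 ← R6 + R1: [0, 2, 1, -2, 6, -9]
R3 ← R3 + (17/14)·R2: [0, 0, 12/7, -4, -8/7, 25/14]
R4 ← R4 + (3/14)·R2: [0, 0, 12/7, 0, -8/7, -59/14]
R5 ← R5 − (31/14)·R2: [0, 0, -12/7, 4, 8/7, 157/14]
R6 ← R6 + (5/7)·R2: [0, 0, -9/7, -4, 6/7, -68/7]
R4 ← R4 − R3: [0, 0, 0, 4, 0, -6]
R5 ← R5 + R3: [0, 0, 0, 0, 0, 13]
R6 ← R6 + (3/4)·R3: [0, 0, 0, -7, 0, -67/8]
R6 ← R6 + (7/4)·R4: [0, 0, 0, 0, 0, -151/8]
R6 ← R6 + (151/104)·R5: [0, 0, 0, 0, 0, 0]
The echelon form has 5 nonzero rows; the last pivot sits in the augmented column, so rank(P) = 4 but rank([P|b]) = 5.
Since the ranks differ, the system is inconsistent.
It has no solutions.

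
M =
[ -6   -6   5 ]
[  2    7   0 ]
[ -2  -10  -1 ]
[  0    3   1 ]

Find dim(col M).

2

Row reduce to echelon form.
R2 ← R2 + (1/3)·R1: [0, 5, 5/3]
R3 ← R3 − (1/3)·R1: [0, -8, -8/3]
R3 ← R3 + (8/5)·R2: [0, 0, 0]
R4 ← R4 − (3/5)·R2: [0, 0, 0]
Echelon form has 2 nonzero rows, so rank(M) = 2.
The column space has dimension equal to the rank: 2.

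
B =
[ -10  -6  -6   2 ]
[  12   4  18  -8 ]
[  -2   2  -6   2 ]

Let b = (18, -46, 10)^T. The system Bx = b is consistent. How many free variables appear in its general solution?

1

Row reduce the augmented matrix [B | b].
R2 ← R2 + (6/5)·R1: [0, -16/5, 54/5, -28/5, -122/5]
R3 ← R3 − (1/5)·R1: [0, 16/5, -24/5, 8/5, 32/5]
R3 ← R3 + R2: [0, 0, 6, -4, -18]
The echelon form has 3 nonzero rows, and every pivot lies in the first 4 columns, so rank(B) = rank([B|b]) = 3.
The system is consistent.
Free variables = (unknowns) − (rank) = 4 − 3 = 1.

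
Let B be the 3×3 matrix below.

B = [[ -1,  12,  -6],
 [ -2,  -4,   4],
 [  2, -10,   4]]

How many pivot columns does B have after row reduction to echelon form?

2

Row reduce to echelon form.
R2 ← R2 − (2)·R1: [0, -28, 16]
R3 ← R3 + (2)·R1: [0, 14, -8]
R3 ← R3 + (1/2)·R2: [0, 0, 0]
Echelon form has 2 nonzero rows, so rank(B) = 2.
Each nonzero row contributes one pivot column: 2 pivot columns.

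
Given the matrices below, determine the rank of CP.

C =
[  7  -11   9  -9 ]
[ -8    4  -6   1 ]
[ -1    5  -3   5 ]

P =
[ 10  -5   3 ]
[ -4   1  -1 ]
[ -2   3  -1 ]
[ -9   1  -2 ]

2

First compute CP:
[[177, -28,  41],
 [-93,  27, -24],
 [-69,   6, -15]]
Now row reduce the product.
R2 ← R2 + (31/59)·R1: [0, 725/59, -145/59]
R3 ← R3 + (23/59)·R1: [0, -290/59, 58/59]
R3 ← R3 + (2/5)·R2: [0, 0, 0]
2 nonzero rows, so rank(CP) = 2.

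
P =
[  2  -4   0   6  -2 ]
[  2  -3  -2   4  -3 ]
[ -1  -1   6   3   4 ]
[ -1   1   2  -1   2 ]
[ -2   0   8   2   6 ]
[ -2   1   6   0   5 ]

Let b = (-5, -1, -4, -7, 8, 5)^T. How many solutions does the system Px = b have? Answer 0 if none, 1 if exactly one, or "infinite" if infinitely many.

0

Row reduce the augmented matrix [P | b].
R2 ← R2 − R1: [0, 1, -2, -2, -1, 4]
R3 ← R3 + (1/2)·R1: [0, -3, 6, 6, 3, -13/2]
R4 ← R4 + (1/2)·R1: [0, -1, 2, 2, 1, -19/2]
R5 ← R5 + R1: [0, -4, 8, 8, 4, 3]
R6 ← R6 + R1: [0, -3, 6, 6, 3, 0]
R3 ← R3 + (3)·R2: [0, 0, 0, 0, 0, 11/2]
R4 ← R4 + R2: [0, 0, 0, 0, 0, -11/2]
R5 ← R5 + (4)·R2: [0, 0, 0, 0, 0, 19]
R6 ← R6 + (3)·R2: [0, 0, 0, 0, 0, 12]
R4 ← R4 + R3: [0, 0, 0, 0, 0, 0]
R5 ← R5 − (38/11)·R3: [0, 0, 0, 0, 0, 0]
R6 ← R6 − (24/11)·R3: [0, 0, 0, 0, 0, 0]
The echelon form has 3 nonzero rows; the last pivot sits in the augmented column, so rank(P) = 2 but rank([P|b]) = 3.
Since the ranks differ, the system is inconsistent.
It has no solutions.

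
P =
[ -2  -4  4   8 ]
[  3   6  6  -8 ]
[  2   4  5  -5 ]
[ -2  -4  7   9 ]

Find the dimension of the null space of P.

Row reduce to echelon form.
R2 ← R2 + (3/2)·R1: [0, 0, 12, 4]
R3 ← R3 + R1: [0, 0, 9, 3]
R4 ← R4 − R1: [0, 0, 3, 1]
R3 ← R3 − (3/4)·R2: [0, 0, 0, 0]
R4 ← R4 − (1/4)·R2: [0, 0, 0, 0]
2 nonzero rows, so rank(P) = 2.
P has 4 columns; by rank–nullity, nullity = 4 − 2 = 2.

2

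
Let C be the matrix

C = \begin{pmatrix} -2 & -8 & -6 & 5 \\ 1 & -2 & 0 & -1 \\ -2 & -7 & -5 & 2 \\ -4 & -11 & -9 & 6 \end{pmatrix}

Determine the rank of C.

3

Row reduce to echelon form.
R2 ← R2 + (1/2)·R1: [0, -6, -3, 3/2]
R3 ← R3 − R1: [0, 1, 1, -3]
R4 ← R4 − (2)·R1: [0, 5, 3, -4]
R3 ← R3 + (1/6)·R2: [0, 0, 1/2, -11/4]
R4 ← R4 + (5/6)·R2: [0, 0, 1/2, -11/4]
R4 ← R4 − R3: [0, 0, 0, 0]
Echelon form has 3 nonzero rows, so rank(C) = 3.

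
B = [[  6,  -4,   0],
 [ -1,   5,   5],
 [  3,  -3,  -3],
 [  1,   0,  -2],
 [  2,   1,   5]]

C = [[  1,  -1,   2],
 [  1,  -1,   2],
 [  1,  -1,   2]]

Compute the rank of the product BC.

First compute BC:
[[  2,  -2,   4],
 [  9,  -9,  18],
 [ -3,   3,  -6],
 [ -1,   1,  -2],
 [  8,  -8,  16]]
Now row reduce the product.
R2 ← R2 − (9/2)·R1: [0, 0, 0]
R3 ← R3 + (3/2)·R1: [0, 0, 0]
R4 ← R4 + (1/2)·R1: [0, 0, 0]
R5 ← R5 − (4)·R1: [0, 0, 0]
1 nonzero row, so rank(BC) = 1.

1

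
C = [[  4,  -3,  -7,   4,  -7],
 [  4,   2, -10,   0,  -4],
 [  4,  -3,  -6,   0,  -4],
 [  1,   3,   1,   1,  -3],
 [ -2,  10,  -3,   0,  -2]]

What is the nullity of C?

Row reduce to echelon form.
R2 ← R2 − R1: [0, 5, -3, -4, 3]
R3 ← R3 − R1: [0, 0, 1, -4, 3]
R4 ← R4 − (1/4)·R1: [0, 15/4, 11/4, 0, -5/4]
R5 ← R5 + (1/2)·R1: [0, 17/2, -13/2, 2, -11/2]
R4 ← R4 − (3/4)·R2: [0, 0, 5, 3, -7/2]
R5 ← R5 − (17/10)·R2: [0, 0, -7/5, 44/5, -53/5]
R4 ← R4 − (5)·R3: [0, 0, 0, 23, -37/2]
R5 ← R5 + (7/5)·R3: [0, 0, 0, 16/5, -32/5]
R5 ← R5 − (16/115)·R4: [0, 0, 0, 0, -88/23]
5 nonzero rows, so rank(C) = 5.
C has 5 columns; by rank–nullity, nullity = 5 − 5 = 0.

0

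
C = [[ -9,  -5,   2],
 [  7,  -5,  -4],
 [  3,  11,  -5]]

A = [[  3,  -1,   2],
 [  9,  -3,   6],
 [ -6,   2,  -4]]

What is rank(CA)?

First compute CA:
[[-84,  28, -56],
 [  0,   0,   0],
 [138, -46,  92]]
Now row reduce the product.
R3 ← R3 + (23/14)·R1: [0, 0, 0]
1 nonzero row, so rank(CA) = 1.

1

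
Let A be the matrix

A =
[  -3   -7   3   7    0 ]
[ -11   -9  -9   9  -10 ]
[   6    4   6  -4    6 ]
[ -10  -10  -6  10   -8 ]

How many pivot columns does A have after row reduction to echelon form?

Row reduce to echelon form.
R2 ← R2 − (11/3)·R1: [0, 50/3, -20, -50/3, -10]
R3 ← R3 + (2)·R1: [0, -10, 12, 10, 6]
R4 ← R4 − (10/3)·R1: [0, 40/3, -16, -40/3, -8]
R3 ← R3 + (3/5)·R2: [0, 0, 0, 0, 0]
R4 ← R4 − (4/5)·R2: [0, 0, 0, 0, 0]
Echelon form has 2 nonzero rows, so rank(A) = 2.
Each nonzero row contributes one pivot column: 2 pivot columns.

2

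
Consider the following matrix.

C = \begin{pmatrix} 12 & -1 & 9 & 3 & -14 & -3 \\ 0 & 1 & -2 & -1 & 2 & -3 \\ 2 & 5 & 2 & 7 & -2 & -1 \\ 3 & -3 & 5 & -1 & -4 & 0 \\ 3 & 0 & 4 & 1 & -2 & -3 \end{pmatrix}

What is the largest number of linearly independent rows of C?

Row reduce to echelon form.
R3 ← R3 − (1/6)·R1: [0, 31/6, 1/2, 13/2, 1/3, -1/2]
R4 ← R4 − (1/4)·R1: [0, -11/4, 11/4, -7/4, -1/2, 3/4]
R5 ← R5 − (1/4)·R1: [0, 1/4, 7/4, 1/4, 3/2, -9/4]
R3 ← R3 − (31/6)·R2: [0, 0, 65/6, 35/3, -10, 15]
R4 ← R4 + (11/4)·R2: [0, 0, -11/4, -9/2, 5, -15/2]
R5 ← R5 − (1/4)·R2: [0, 0, 9/4, 1/2, 1, -3/2]
R4 ← R4 + (33/130)·R3: [0, 0, 0, -20/13, 32/13, -48/13]
R5 ← R5 − (27/130)·R3: [0, 0, 0, -25/13, 40/13, -60/13]
R5 ← R5 − (5/4)·R4: [0, 0, 0, 0, 0, 0]
Echelon form has 4 nonzero rows, so rank(C) = 4.
The rank gives the maximum number of linearly independent rows: 4.

4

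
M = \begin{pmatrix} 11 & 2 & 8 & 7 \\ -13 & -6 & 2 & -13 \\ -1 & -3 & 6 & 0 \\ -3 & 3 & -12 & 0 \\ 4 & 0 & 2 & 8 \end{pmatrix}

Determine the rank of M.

Row reduce to echelon form.
R2 ← R2 + (13/11)·R1: [0, -40/11, 126/11, -52/11]
R3 ← R3 + (1/11)·R1: [0, -31/11, 74/11, 7/11]
R4 ← R4 + (3/11)·R1: [0, 39/11, -108/11, 21/11]
R5 ← R5 − (4/11)·R1: [0, -8/11, -10/11, 60/11]
R3 ← R3 − (31/40)·R2: [0, 0, -43/20, 43/10]
R4 ← R4 + (39/40)·R2: [0, 0, 27/20, -27/10]
R5 ← R5 − (1/5)·R2: [0, 0, -16/5, 32/5]
R4 ← R4 + (27/43)·R3: [0, 0, 0, 0]
R5 ← R5 − (64/43)·R3: [0, 0, 0, 0]
Echelon form has 3 nonzero rows, so rank(M) = 3.

3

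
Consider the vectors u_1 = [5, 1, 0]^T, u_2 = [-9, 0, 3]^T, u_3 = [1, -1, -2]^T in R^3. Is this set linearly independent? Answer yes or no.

no

Form the matrix with these vectors as rows and row reduce.
R2 ← R2 + (9/5)·R1: [0, 9/5, 3]
R3 ← R3 − (1/5)·R1: [0, -6/5, -2]
R3 ← R3 + (2/3)·R2: [0, 0, 0]
2 nonzero rows, so the 3 vectors span a space of dimension 2.
Since 2 < 3, the vectors are linearly dependent.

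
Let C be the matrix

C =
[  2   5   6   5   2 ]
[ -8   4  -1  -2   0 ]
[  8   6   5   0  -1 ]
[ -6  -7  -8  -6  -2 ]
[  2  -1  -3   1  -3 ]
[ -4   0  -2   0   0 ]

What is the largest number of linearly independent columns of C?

5

Row reduce to echelon form.
R2 ← R2 + (4)·R1: [0, 24, 23, 18, 8]
R3 ← R3 − (4)·R1: [0, -14, -19, -20, -9]
R4 ← R4 + (3)·R1: [0, 8, 10, 9, 4]
R5 ← R5 − R1: [0, -6, -9, -4, -5]
R6 ← R6 + (2)·R1: [0, 10, 10, 10, 4]
R3 ← R3 + (7/12)·R2: [0, 0, -67/12, -19/2, -13/3]
R4 ← R4 − (1/3)·R2: [0, 0, 7/3, 3, 4/3]
R5 ← R5 + (1/4)·R2: [0, 0, -13/4, 1/2, -3]
R6 ← R6 − (5/12)·R2: [0, 0, 5/12, 5/2, 2/3]
R4 ← R4 + (28/67)·R3: [0, 0, 0, -65/67, -32/67]
R5 ← R5 − (39/67)·R3: [0, 0, 0, 404/67, -32/67]
R6 ← R6 + (5/67)·R3: [0, 0, 0, 120/67, 23/67]
R5 ← R5 + (404/65)·R4: [0, 0, 0, 0, -224/65]
R6 ← R6 + (24/13)·R4: [0, 0, 0, 0, -7/13]
R6 ← R6 − (5/32)·R5: [0, 0, 0, 0, 0]
Echelon form has 5 nonzero rows, so rank(C) = 5.
The rank gives the maximum number of linearly independent columns: 5.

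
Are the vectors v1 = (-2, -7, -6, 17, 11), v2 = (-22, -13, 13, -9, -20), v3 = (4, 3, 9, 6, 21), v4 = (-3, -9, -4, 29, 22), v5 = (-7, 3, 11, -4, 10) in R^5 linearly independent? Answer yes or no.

yes

Form the matrix with these vectors as rows and row reduce.
R2 ← R2 − (11)·R1: [0, 64, 79, -196, -141]
R3 ← R3 + (2)·R1: [0, -11, -3, 40, 43]
R4 ← R4 − (3/2)·R1: [0, 3/2, 5, 7/2, 11/2]
R5 ← R5 − (7/2)·R1: [0, 55/2, 32, -127/2, -57/2]
R3 ← R3 + (11/64)·R2: [0, 0, 677/64, 101/16, 1201/64]
R4 ← R4 − (3/128)·R2: [0, 0, 403/128, 259/32, 1127/128]
R5 ← R5 − (55/128)·R2: [0, 0, -249/128, 663/32, 4107/128]
R4 ← R4 − (403/1354)·R3: [0, 0, 0, 8415/1354, 4359/1354]
R5 ← R5 + (249/1354)·R3: [0, 0, 0, 29625/1354, 48117/1354]
R5 ← R5 − (1975/561)·R4: [0, 0, 0, 0, 4526/187]
5 nonzero rows, so the 5 vectors span a space of dimension 5.
Since 5 = 5, the vectors are linearly independent.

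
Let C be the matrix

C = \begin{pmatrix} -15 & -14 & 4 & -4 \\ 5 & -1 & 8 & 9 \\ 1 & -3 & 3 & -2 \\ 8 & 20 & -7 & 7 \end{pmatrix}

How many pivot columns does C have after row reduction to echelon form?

Row reduce to echelon form.
R2 ← R2 + (1/3)·R1: [0, -17/3, 28/3, 23/3]
R3 ← R3 + (1/15)·R1: [0, -59/15, 49/15, -34/15]
R4 ← R4 + (8/15)·R1: [0, 188/15, -73/15, 73/15]
R3 ← R3 − (59/85)·R2: [0, 0, -273/85, -129/17]
R4 ← R4 + (188/85)·R2: [0, 0, 1341/85, 371/17]
R4 ← R4 + (447/91)·R3: [0, 0, 0, -1406/91]
Echelon form has 4 nonzero rows, so rank(C) = 4.
Each nonzero row contributes one pivot column: 4 pivot columns.

4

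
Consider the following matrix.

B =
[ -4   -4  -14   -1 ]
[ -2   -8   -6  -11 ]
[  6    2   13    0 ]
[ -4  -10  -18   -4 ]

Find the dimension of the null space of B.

Row reduce to echelon form.
R2 ← R2 − (1/2)·R1: [0, -6, 1, -21/2]
R3 ← R3 + (3/2)·R1: [0, -4, -8, -3/2]
R4 ← R4 − R1: [0, -6, -4, -3]
R3 ← R3 − (2/3)·R2: [0, 0, -26/3, 11/2]
R4 ← R4 − R2: [0, 0, -5, 15/2]
R4 ← R4 − (15/26)·R3: [0, 0, 0, 225/52]
4 nonzero rows, so rank(B) = 4.
B has 4 columns; by rank–nullity, nullity = 4 − 4 = 0.

0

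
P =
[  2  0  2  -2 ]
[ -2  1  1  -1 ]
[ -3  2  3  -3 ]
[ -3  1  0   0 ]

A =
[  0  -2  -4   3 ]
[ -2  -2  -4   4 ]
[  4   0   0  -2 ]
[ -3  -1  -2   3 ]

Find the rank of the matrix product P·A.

First compute PA:
[[ 14,  -2,  -4,  -4],
 [  5,   3,   6,  -7],
 [ 17,   5,  10, -16],
 [ -2,   4,   8,  -5]]
Now row reduce the product.
R2 ← R2 − (5/14)·R1: [0, 26/7, 52/7, -39/7]
R3 ← R3 − (17/14)·R1: [0, 52/7, 104/7, -78/7]
R4 ← R4 + (1/7)·R1: [0, 26/7, 52/7, -39/7]
R3 ← R3 − (2)·R2: [0, 0, 0, 0]
R4 ← R4 − R2: [0, 0, 0, 0]
2 nonzero rows, so rank(PA) = 2.

2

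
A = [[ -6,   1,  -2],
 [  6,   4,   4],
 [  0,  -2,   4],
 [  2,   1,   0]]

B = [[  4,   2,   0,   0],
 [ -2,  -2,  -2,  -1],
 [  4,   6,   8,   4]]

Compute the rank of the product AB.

2

First compute AB:
[[-34, -26, -18,  -9],
 [ 32,  28,  24,  12],
 [ 20,  28,  36,  18],
 [  6,   2,  -2,  -1]]
Now row reduce the product.
R2 ← R2 + (16/17)·R1: [0, 60/17, 120/17, 60/17]
R3 ← R3 + (10/17)·R1: [0, 216/17, 432/17, 216/17]
R4 ← R4 + (3/17)·R1: [0, -44/17, -88/17, -44/17]
R3 ← R3 − (18/5)·R2: [0, 0, 0, 0]
R4 ← R4 + (11/15)·R2: [0, 0, 0, 0]
2 nonzero rows, so rank(AB) = 2.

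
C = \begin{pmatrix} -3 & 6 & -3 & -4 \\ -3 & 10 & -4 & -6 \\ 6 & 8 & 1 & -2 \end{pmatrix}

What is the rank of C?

Row reduce to echelon form.
R2 ← R2 − R1: [0, 4, -1, -2]
R3 ← R3 + (2)·R1: [0, 20, -5, -10]
R3 ← R3 − (5)·R2: [0, 0, 0, 0]
Echelon form has 2 nonzero rows, so rank(C) = 2.

2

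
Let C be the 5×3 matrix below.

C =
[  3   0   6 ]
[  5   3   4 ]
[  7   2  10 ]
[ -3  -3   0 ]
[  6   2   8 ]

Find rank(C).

Row reduce to echelon form.
R2 ← R2 − (5/3)·R1: [0, 3, -6]
R3 ← R3 − (7/3)·R1: [0, 2, -4]
R4 ← R4 + R1: [0, -3, 6]
R5 ← R5 − (2)·R1: [0, 2, -4]
R3 ← R3 − (2/3)·R2: [0, 0, 0]
R4 ← R4 + R2: [0, 0, 0]
R5 ← R5 − (2/3)·R2: [0, 0, 0]
Echelon form has 2 nonzero rows, so rank(C) = 2.

2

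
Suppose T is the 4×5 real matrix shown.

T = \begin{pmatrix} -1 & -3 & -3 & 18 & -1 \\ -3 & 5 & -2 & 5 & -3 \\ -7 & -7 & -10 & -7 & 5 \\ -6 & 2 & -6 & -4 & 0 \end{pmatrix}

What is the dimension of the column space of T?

Row reduce to echelon form.
R2 ← R2 − (3)·R1: [0, 14, 7, -49, 0]
R3 ← R3 − (7)·R1: [0, 14, 11, -133, 12]
R4 ← R4 − (6)·R1: [0, 20, 12, -112, 6]
R3 ← R3 − R2: [0, 0, 4, -84, 12]
R4 ← R4 − (10/7)·R2: [0, 0, 2, -42, 6]
R4 ← R4 − (1/2)·R3: [0, 0, 0, 0, 0]
Echelon form has 3 nonzero rows, so rank(T) = 3.
The column space has dimension equal to the rank: 3.

3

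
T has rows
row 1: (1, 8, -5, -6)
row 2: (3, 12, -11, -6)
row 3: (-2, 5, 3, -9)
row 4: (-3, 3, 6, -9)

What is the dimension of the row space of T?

2

Row reduce to echelon form.
R2 ← R2 − (3)·R1: [0, -12, 4, 12]
R3 ← R3 + (2)·R1: [0, 21, -7, -21]
R4 ← R4 + (3)·R1: [0, 27, -9, -27]
R3 ← R3 + (7/4)·R2: [0, 0, 0, 0]
R4 ← R4 + (9/4)·R2: [0, 0, 0, 0]
Echelon form has 2 nonzero rows, so rank(T) = 2.
The row space has dimension equal to the rank: 2.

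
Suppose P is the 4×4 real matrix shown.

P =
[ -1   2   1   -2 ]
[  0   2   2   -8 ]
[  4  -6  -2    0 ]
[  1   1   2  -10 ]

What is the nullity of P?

2

Row reduce to echelon form.
R3 ← R3 + (4)·R1: [0, 2, 2, -8]
R4 ← R4 + R1: [0, 3, 3, -12]
R3 ← R3 − R2: [0, 0, 0, 0]
R4 ← R4 − (3/2)·R2: [0, 0, 0, 0]
2 nonzero rows, so rank(P) = 2.
P has 4 columns; by rank–nullity, nullity = 4 − 2 = 2.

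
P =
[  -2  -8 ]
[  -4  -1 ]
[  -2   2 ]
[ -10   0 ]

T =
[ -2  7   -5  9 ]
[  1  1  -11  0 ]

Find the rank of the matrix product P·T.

First compute PT:
[[ -4, -22,  98, -18],
 [  7, -29,  31, -36],
 [  6, -12, -12, -18],
 [ 20, -70,  50, -90]]
Now row reduce the product.
R2 ← R2 + (7/4)·R1: [0, -135/2, 405/2, -135/2]
R3 ← R3 + (3/2)·R1: [0, -45, 135, -45]
R4 ← R4 + (5)·R1: [0, -180, 540, -180]
R3 ← R3 − (2/3)·R2: [0, 0, 0, 0]
R4 ← R4 − (8/3)·R2: [0, 0, 0, 0]
2 nonzero rows, so rank(PT) = 2.

2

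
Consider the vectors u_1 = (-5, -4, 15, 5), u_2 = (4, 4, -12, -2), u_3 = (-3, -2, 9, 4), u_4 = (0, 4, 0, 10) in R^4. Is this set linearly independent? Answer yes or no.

Form the matrix with these vectors as rows and row reduce.
R2 ← R2 + (4/5)·R1: [0, 4/5, 0, 2]
R3 ← R3 − (3/5)·R1: [0, 2/5, 0, 1]
R3 ← R3 − (1/2)·R2: [0, 0, 0, 0]
R4 ← R4 − (5)·R2: [0, 0, 0, 0]
2 nonzero rows, so the 4 vectors span a space of dimension 2.
Since 2 < 4, the vectors are linearly dependent.

no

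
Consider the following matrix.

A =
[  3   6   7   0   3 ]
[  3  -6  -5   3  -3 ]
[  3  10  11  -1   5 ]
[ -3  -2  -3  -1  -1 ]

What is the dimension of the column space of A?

Row reduce to echelon form.
R2 ← R2 − R1: [0, -12, -12, 3, -6]
R3 ← R3 − R1: [0, 4, 4, -1, 2]
R4 ← R4 + R1: [0, 4, 4, -1, 2]
R3 ← R3 + (1/3)·R2: [0, 0, 0, 0, 0]
R4 ← R4 + (1/3)·R2: [0, 0, 0, 0, 0]
Echelon form has 2 nonzero rows, so rank(A) = 2.
The column space has dimension equal to the rank: 2.

2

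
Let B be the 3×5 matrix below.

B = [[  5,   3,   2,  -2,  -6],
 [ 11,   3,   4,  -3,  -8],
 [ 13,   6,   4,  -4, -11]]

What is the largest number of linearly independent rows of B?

Row reduce to echelon form.
R2 ← R2 − (11/5)·R1: [0, -18/5, -2/5, 7/5, 26/5]
R3 ← R3 − (13/5)·R1: [0, -9/5, -6/5, 6/5, 23/5]
R3 ← R3 − (1/2)·R2: [0, 0, -1, 1/2, 2]
Echelon form has 3 nonzero rows, so rank(B) = 3.
The rank gives the maximum number of linearly independent rows: 3.

3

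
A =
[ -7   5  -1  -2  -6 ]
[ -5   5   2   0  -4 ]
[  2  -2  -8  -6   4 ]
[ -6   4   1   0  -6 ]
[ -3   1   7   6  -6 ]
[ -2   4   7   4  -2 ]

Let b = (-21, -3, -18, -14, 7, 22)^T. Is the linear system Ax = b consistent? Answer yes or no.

yes

Row reduce the augmented matrix [A | b].
R2 ← R2 − (5/7)·R1: [0, 10/7, 19/7, 10/7, 2/7, 12]
R3 ← R3 + (2/7)·R1: [0, -4/7, -58/7, -46/7, 16/7, -24]
R4 ← R4 − (6/7)·R1: [0, -2/7, 13/7, 12/7, -6/7, 4]
R5 ← R5 − (3/7)·R1: [0, -8/7, 52/7, 48/7, -24/7, 16]
R6 ← R6 − (2/7)·R1: [0, 18/7, 51/7, 32/7, -2/7, 28]
R3 ← R3 + (2/5)·R2: [0, 0, -36/5, -6, 12/5, -96/5]
R4 ← R4 + (1/5)·R2: [0, 0, 12/5, 2, -4/5, 32/5]
R5 ← R5 + (4/5)·R2: [0, 0, 48/5, 8, -16/5, 128/5]
R6 ← R6 − (9/5)·R2: [0, 0, 12/5, 2, -4/5, 32/5]
R4 ← R4 + (1/3)·R3: [0, 0, 0, 0, 0, 0]
R5 ← R5 + (4/3)·R3: [0, 0, 0, 0, 0, 0]
R6 ← R6 + (1/3)·R3: [0, 0, 0, 0, 0, 0]
The echelon form has 3 nonzero rows, and every pivot lies in the first 5 columns, so rank(A) = rank([A|b]) = 3.
The system is consistent.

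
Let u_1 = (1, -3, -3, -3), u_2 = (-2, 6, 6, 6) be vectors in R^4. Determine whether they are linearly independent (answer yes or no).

no

Form the matrix with these vectors as rows and row reduce.
R2 ← R2 + (2)·R1: [0, 0, 0, 0]
1 nonzero row, so the 2 vectors span a space of dimension 1.
Since 1 < 2, the vectors are linearly dependent.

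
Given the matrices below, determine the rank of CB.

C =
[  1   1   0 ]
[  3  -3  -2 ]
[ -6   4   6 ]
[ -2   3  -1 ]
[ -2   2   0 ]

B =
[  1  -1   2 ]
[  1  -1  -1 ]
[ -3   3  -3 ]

2

First compute CB:
[[  2,  -2,   1],
 [  6,  -6,  15],
 [-20,  20, -34],
 [  4,  -4,  -4],
 [  0,   0,  -6]]
Now row reduce the product.
R2 ← R2 − (3)·R1: [0, 0, 12]
R3 ← R3 + (10)·R1: [0, 0, -24]
R4 ← R4 − (2)·R1: [0, 0, -6]
R3 ← R3 + (2)·R2: [0, 0, 0]
R4 ← R4 + (1/2)·R2: [0, 0, 0]
R5 ← R5 + (1/2)·R2: [0, 0, 0]
2 nonzero rows, so rank(CB) = 2.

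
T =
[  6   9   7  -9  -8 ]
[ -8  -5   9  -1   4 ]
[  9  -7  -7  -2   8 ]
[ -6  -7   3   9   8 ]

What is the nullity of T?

Row reduce to echelon form.
R2 ← R2 + (4/3)·R1: [0, 7, 55/3, -13, -20/3]
R3 ← R3 − (3/2)·R1: [0, -41/2, -35/2, 23/2, 20]
R4 ← R4 + R1: [0, 2, 10, 0, 0]
R3 ← R3 + (41/14)·R2: [0, 0, 760/21, -186/7, 10/21]
R4 ← R4 − (2/7)·R2: [0, 0, 100/21, 26/7, 40/21]
R4 ← R4 − (5/38)·R3: [0, 0, 0, 137/19, 35/19]
4 nonzero rows, so rank(T) = 4.
T has 5 columns; by rank–nullity, nullity = 5 − 4 = 1.

1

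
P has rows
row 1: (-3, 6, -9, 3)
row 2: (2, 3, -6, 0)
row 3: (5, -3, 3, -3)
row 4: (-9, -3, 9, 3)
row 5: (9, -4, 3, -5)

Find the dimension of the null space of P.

Row reduce to echelon form.
R2 ← R2 + (2/3)·R1: [0, 7, -12, 2]
R3 ← R3 + (5/3)·R1: [0, 7, -12, 2]
R4 ← R4 − (3)·R1: [0, -21, 36, -6]
R5 ← R5 + (3)·R1: [0, 14, -24, 4]
R3 ← R3 − R2: [0, 0, 0, 0]
R4 ← R4 + (3)·R2: [0, 0, 0, 0]
R5 ← R5 − (2)·R2: [0, 0, 0, 0]
2 nonzero rows, so rank(P) = 2.
P has 4 columns; by rank–nullity, nullity = 4 − 2 = 2.

2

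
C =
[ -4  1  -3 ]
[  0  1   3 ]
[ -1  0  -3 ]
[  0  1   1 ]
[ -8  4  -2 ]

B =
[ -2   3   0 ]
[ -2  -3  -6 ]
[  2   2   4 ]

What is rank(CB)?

First compute CB:
[[  0, -21, -18],
 [  4,   3,   6],
 [ -4,  -9, -12],
 [  0,  -1,  -2],
 [  4, -40, -32]]
Now row reduce the product.
Swap R1 ↔ R2
R3 ← R3 + R1: [0, -6, -6]
R5 ← R5 − R1: [0, -43, -38]
R3 ← R3 − (2/7)·R2: [0, 0, -6/7]
R4 ← R4 − (1/21)·R2: [0, 0, -8/7]
R5 ← R5 − (43/21)·R2: [0, 0, -8/7]
R4 ← R4 − (4/3)·R3: [0, 0, 0]
R5 ← R5 − (4/3)·R3: [0, 0, 0]
3 nonzero rows, so rank(CB) = 3.

3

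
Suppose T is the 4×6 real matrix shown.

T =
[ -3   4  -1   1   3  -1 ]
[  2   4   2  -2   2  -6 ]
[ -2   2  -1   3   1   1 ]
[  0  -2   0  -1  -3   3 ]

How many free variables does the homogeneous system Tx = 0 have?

Row reduce to echelon form.
R2 ← R2 + (2/3)·R1: [0, 20/3, 4/3, -4/3, 4, -20/3]
R3 ← R3 − (2/3)·R1: [0, -2/3, -1/3, 7/3, -1, 5/3]
R3 ← R3 + (1/10)·R2: [0, 0, -1/5, 11/5, -3/5, 1]
R4 ← R4 + (3/10)·R2: [0, 0, 2/5, -7/5, -9/5, 1]
R4 ← R4 + (2)·R3: [0, 0, 0, 3, -3, 3]
4 nonzero rows, so rank(T) = 4.
T has 6 columns; by rank–nullity, nullity = 6 − 4 = 2.

2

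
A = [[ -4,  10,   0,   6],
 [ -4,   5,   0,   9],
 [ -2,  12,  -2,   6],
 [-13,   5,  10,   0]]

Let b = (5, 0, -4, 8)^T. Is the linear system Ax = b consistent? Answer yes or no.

Row reduce the augmented matrix [A | b].
R2 ← R2 − R1: [0, -5, 0, 3, -5]
R3 ← R3 − (1/2)·R1: [0, 7, -2, 3, -13/2]
R4 ← R4 − (13/4)·R1: [0, -55/2, 10, -39/2, -33/4]
R3 ← R3 + (7/5)·R2: [0, 0, -2, 36/5, -27/2]
R4 ← R4 − (11/2)·R2: [0, 0, 10, -36, 77/4]
R4 ← R4 + (5)·R3: [0, 0, 0, 0, -193/4]
The echelon form has 4 nonzero rows; the last pivot sits in the augmented column, so rank(A) = 3 but rank([A|b]) = 4.
Since the ranks differ, the system is inconsistent.

no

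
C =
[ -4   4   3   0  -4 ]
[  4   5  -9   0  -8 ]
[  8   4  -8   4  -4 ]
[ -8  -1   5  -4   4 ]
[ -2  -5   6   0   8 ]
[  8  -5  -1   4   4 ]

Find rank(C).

4

Row reduce to echelon form.
R2 ← R2 + R1: [0, 9, -6, 0, -12]
R3 ← R3 + (2)·R1: [0, 12, -2, 4, -12]
R4 ← R4 − (2)·R1: [0, -9, -1, -4, 12]
R5 ← R5 − (1/2)·R1: [0, -7, 9/2, 0, 10]
R6 ← R6 + (2)·R1: [0, 3, 5, 4, -4]
R3 ← R3 − (4/3)·R2: [0, 0, 6, 4, 4]
R4 ← R4 + R2: [0, 0, -7, -4, 0]
R5 ← R5 + (7/9)·R2: [0, 0, -1/6, 0, 2/3]
R6 ← R6 − (1/3)·R2: [0, 0, 7, 4, 0]
R4 ← R4 + (7/6)·R3: [0, 0, 0, 2/3, 14/3]
R5 ← R5 + (1/36)·R3: [0, 0, 0, 1/9, 7/9]
R6 ← R6 − (7/6)·R3: [0, 0, 0, -2/3, -14/3]
R5 ← R5 − (1/6)·R4: [0, 0, 0, 0, 0]
R6 ← R6 + R4: [0, 0, 0, 0, 0]
Echelon form has 4 nonzero rows, so rank(C) = 4.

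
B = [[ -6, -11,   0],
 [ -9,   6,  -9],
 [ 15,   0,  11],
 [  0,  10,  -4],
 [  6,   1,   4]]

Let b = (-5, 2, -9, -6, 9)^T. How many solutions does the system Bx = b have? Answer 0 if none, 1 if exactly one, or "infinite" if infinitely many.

0

Row reduce the augmented matrix [B | b].
R2 ← R2 − (3/2)·R1: [0, 45/2, -9, 19/2]
R3 ← R3 + (5/2)·R1: [0, -55/2, 11, -43/2]
R5 ← R5 + R1: [0, -10, 4, 4]
R3 ← R3 + (11/9)·R2: [0, 0, 0, -89/9]
R4 ← R4 − (4/9)·R2: [0, 0, 0, -92/9]
R5 ← R5 + (4/9)·R2: [0, 0, 0, 74/9]
R4 ← R4 − (92/89)·R3: [0, 0, 0, 0]
R5 ← R5 + (74/89)·R3: [0, 0, 0, 0]
The echelon form has 3 nonzero rows; the last pivot sits in the augmented column, so rank(B) = 2 but rank([B|b]) = 3.
Since the ranks differ, the system is inconsistent.
It has no solutions.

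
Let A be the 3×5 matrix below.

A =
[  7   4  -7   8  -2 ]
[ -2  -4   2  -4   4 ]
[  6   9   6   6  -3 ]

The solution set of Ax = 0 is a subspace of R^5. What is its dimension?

2

Row reduce to echelon form.
R2 ← R2 + (2/7)·R1: [0, -20/7, 0, -12/7, 24/7]
R3 ← R3 − (6/7)·R1: [0, 39/7, 12, -6/7, -9/7]
R3 ← R3 + (39/20)·R2: [0, 0, 12, -21/5, 27/5]
3 nonzero rows, so rank(A) = 3.
A has 5 columns; by rank–nullity, nullity = 5 − 3 = 2.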